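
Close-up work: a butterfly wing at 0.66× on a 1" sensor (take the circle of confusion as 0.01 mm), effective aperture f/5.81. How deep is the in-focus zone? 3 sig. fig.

0.267 mm

At magnification m, DoF ≈ 2·N_eff·c/m² = 2 × 5.81 × 0.01 / 0.66² = 0.1162 / 0.4356 ≈ 0.267 mm.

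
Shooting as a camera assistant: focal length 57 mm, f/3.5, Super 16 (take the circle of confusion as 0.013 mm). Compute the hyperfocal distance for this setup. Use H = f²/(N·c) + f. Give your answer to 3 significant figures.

71.5 m

Hyperfocal distance H = f²/(N·c) + f = 57²/(3.5 × 0.013) + 57 = 3249/0.0455 + 57 ≈ 71463.6 mm ≈ 71.5 m.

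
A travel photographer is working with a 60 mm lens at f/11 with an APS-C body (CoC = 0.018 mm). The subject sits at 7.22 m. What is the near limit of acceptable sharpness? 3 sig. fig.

Hyperfocal distance H = f²/(N·c) + f = 60²/(11 × 0.018) + 60 = 3600/0.198 + 60 ≈ 18241.8 mm ≈ 18.24 m.
Near limit Dn = s·(H − f)/(H + s − 2f) = 7220 × (18241.8 − 60) / (18241.8 + 7220 − 2 × 60) = 7220 × 18181.8 / 25341.8 ≈ 5180.1 mm ≈ 5.18 m.

5.18 m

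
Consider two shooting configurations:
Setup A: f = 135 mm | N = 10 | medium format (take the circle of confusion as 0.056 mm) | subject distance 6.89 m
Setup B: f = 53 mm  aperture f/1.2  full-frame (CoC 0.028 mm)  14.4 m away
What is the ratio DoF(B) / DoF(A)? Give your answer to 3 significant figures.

1.70

Setup A: H = 135²/(10×0.056) + 135 ≈ 32679.6 mm; DoF = Df − Dn = 8694.7 − 5705.7 ≈ 2989.0 mm.
Setup B: H = 53²/(1.2×0.028) + 53 ≈ 83654.2 mm; DoF = Df − Dn = 17383.2 − 12290.8 ≈ 5092.4 mm.
Ratio = 5092.4 / 2989.0 ≈ 1.70.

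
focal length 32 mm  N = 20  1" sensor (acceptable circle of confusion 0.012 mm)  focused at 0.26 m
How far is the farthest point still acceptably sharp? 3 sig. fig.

Hyperfocal distance H = f²/(N·c) + f = 32²/(20 × 0.012) + 32 = 1024/0.24 + 32 ≈ 4298.7 mm ≈ 4.299 m.
Far limit Df = s·(H − f)/(H − s) = 260 × (4298.7 − 32) / (4298.7 − 260) = 260 × 4266.7 / 4038.7 ≈ 274.68 mm.

275 mm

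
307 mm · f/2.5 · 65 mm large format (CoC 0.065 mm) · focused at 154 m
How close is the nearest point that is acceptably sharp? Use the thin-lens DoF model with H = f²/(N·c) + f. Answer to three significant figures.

122 m

Hyperfocal distance H = f²/(N·c) + f = 307²/(2.5 × 0.065) + 307 = 94249/0.1625 + 307 ≈ 580300.8 mm ≈ 580.3 m.
Near limit Dn = s·(H − f)/(H + s − 2f) = 154000 × (580300.8 − 307) / (580300.8 + 154000 − 2 × 307) = 154000 × 579993.8 / 733686.8 ≈ 121740 mm ≈ 122 m.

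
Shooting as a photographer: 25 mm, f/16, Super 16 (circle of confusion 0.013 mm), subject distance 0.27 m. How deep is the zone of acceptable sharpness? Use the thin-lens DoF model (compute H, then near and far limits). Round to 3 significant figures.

Hyperfocal distance H = f²/(N·c) + f = 25²/(16 × 0.013) + 25 = 625/0.208 + 25 ≈ 3029.8 mm ≈ 3.030 m.
Near limit Dn = s·(H − f)/(H + s − 2f) = 270 × (3029.8 − 25) / (3029.8 + 270 − 2 × 25) = 270 × 3004.8 / 3249.8 ≈ 249.645 mm.
Far limit Df = s·(H − f)/(H − s) = 270 × (3029.8 − 25) / (3029.8 − 270) = 270 × 3004.8 / 2759.8 ≈ 293.969 mm.
Depth of field = Df − Dn = 293.969 − 249.645 ≈ 44.324 mm.

44.3 mm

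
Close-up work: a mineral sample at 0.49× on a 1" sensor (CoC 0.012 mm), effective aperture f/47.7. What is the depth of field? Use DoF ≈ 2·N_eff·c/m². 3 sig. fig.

At magnification m, DoF ≈ 2·N_eff·c/m² = 2 × 47.7 × 0.012 / 0.49² = 1.145 / 0.2401 ≈ 4.77 mm.

4.77 mm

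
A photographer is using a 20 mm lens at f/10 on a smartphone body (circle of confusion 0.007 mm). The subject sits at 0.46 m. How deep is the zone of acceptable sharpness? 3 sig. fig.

Hyperfocal distance H = f²/(N·c) + f = 20²/(10 × 0.007) + 20 = 400/0.07 + 20 ≈ 5734.3 mm ≈ 5.734 m.
Near limit Dn = s·(H − f)/(H + s − 2f) = 460 × (5734.3 − 20) / (5734.3 + 460 − 2 × 20) = 460 × 5714.3 / 6154.3 ≈ 427.112 mm.
Far limit Df = s·(H − f)/(H − s) = 460 × (5734.3 − 20) / (5734.3 − 460) = 460 × 5714.3 / 5274.3 ≈ 498.375 mm.
Depth of field = Df − Dn = 498.375 − 427.112 ≈ 71.263 mm.

71.3 mm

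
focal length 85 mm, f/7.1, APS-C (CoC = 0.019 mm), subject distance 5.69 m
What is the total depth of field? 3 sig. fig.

Hyperfocal distance H = f²/(N·c) + f = 85²/(7.1 × 0.019) + 85 = 7225/0.1349 + 85 ≈ 53643.2 mm ≈ 53.64 m.
Near limit Dn = s·(H − f)/(H + s − 2f) = 5690 × (53643.2 − 85) / (53643.2 + 5690 − 2 × 85) = 5690 × 53558.2 / 59163.2 ≈ 5150.9 mm.
Far limit Df = s·(H − f)/(H − s) = 5690 × (53643.2 − 85) / (53643.2 − 5690) = 5690 × 53558.2 / 47953.2 ≈ 6355.1 mm.
Depth of field = Df − Dn = 6355.1 − 5150.9 ≈ 1204.2 mm ≈ 1.20 m.

1.20 m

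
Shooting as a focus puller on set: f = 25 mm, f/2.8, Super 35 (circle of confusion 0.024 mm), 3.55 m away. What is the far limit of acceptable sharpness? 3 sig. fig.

Hyperfocal distance H = f²/(N·c) + f = 25²/(2.8 × 0.024) + 25 = 625/0.0672 + 25 ≈ 9325.6 mm ≈ 9.326 m.
Far limit Df = s·(H − f)/(H − s) = 3550 × (9325.6 − 25) / (9325.6 − 3550) = 3550 × 9300.6 / 5775.6 ≈ 5716.7 mm ≈ 5.72 m.

5.72 m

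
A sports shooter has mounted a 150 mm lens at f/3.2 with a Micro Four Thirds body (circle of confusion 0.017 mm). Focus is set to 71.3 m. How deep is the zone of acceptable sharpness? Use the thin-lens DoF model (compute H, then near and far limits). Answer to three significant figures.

Hyperfocal distance H = f²/(N·c) + f = 150²/(3.2 × 0.017) + 150 = 22500/0.0544 + 150 ≈ 413752.9 mm ≈ 413.8 m.
Near limit Dn = s·(H − f)/(H + s − 2f) = 71300 × (413752.9 − 150) / (413752.9 + 71300 − 2 × 150) = 71300 × 413602.9 / 484752.9 ≈ 60835 mm.
Far limit Df = s·(H − f)/(H − s) = 71300 × (413752.9 − 150) / (413752.9 − 71300) = 71300 × 413602.9 / 342452.9 ≈ 86114 mm.
Depth of field = Df − Dn = 86114 − 60835 ≈ 25279 mm ≈ 25.3 m.

25.3 m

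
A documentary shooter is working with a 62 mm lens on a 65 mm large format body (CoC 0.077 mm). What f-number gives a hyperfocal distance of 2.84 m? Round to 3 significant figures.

Rearrange H = f²/(N·c) + f for N: N = f² / ((H − f)·c).
N = 62² / ((2840 − 62) × 0.077) = 3844 / 213.9 ≈ 18.

f/18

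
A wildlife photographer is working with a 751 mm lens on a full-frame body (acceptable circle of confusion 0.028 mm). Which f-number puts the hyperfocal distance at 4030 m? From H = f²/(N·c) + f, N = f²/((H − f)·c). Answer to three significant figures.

f/5

Rearrange H = f²/(N·c) + f for N: N = f² / ((H − f)·c).
N = 751² / ((4030000 − 751) × 0.028) = 564001 / 112819 ≈ 5.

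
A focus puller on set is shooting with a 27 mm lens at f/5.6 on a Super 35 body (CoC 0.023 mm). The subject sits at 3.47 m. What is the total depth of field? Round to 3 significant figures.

Hyperfocal distance H = f²/(N·c) + f = 27²/(5.6 × 0.023) + 27 = 729/0.1288 + 27 ≈ 5686.9 mm ≈ 5.687 m.
Near limit Dn = s·(H − f)/(H + s − 2f) = 3470 × (5686.9 − 27) / (5686.9 + 3470 − 2 × 27) = 3470 × 5659.9 / 9102.9 ≈ 2157.5 mm.
Far limit Df = s·(H − f)/(H − s) = 3470 × (5686.9 − 27) / (5686.9 − 3470) = 3470 × 5659.9 / 2216.9 ≈ 8859.1 mm.
Depth of field = Df − Dn = 8859.1 − 2157.5 ≈ 6701.6 mm ≈ 6.70 m.

6.70 m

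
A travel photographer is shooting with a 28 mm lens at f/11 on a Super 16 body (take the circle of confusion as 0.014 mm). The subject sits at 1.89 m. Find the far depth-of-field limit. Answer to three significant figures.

2.98 m

Hyperfocal distance H = f²/(N·c) + f = 28²/(11 × 0.014) + 28 = 784/0.154 + 28 ≈ 5118.9 mm ≈ 5.119 m.
Far limit Df = s·(H − f)/(H − s) = 1890 × (5118.9 − 28) / (5118.9 − 1890) = 1890 × 5090.9 / 3228.9 ≈ 2979.9 mm ≈ 2.98 m.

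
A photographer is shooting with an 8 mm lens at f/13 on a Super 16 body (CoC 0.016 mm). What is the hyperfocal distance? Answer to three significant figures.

Hyperfocal distance H = f²/(N·c) + f = 8²/(13 × 0.016) + 8 = 64/0.208 + 8 ≈ 315.7 mm ≈ 0.316 m.

316 mm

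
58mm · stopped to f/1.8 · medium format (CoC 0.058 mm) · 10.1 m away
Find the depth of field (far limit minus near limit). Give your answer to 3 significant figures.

Hyperfocal distance H = f²/(N·c) + f = 58²/(1.8 × 0.058) + 58 = 3364/0.1044 + 58 ≈ 32280.2 mm ≈ 32.28 m.
Near limit Dn = s·(H − f)/(H + s − 2f) = 10100 × (32280.2 − 58) / (32280.2 + 10100 − 2 × 58) = 10100 × 32222.2 / 42264.2 ≈ 7700.2 mm.
Far limit Df = s·(H − f)/(H − s) = 10100 × (32280.2 − 58) / (32280.2 − 10100) = 10100 × 32222.2 / 22180.2 ≈ 14672.7 mm.
Depth of field = Df − Dn = 14672.7 − 7700.2 ≈ 6972.5 mm ≈ 6.97 m.

6.97 m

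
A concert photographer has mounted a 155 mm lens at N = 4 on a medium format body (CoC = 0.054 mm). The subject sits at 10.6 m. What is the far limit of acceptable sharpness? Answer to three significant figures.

Hyperfocal distance H = f²/(N·c) + f = 155²/(4 × 0.054) + 155 = 24025/0.216 + 155 ≈ 111381.9 mm ≈ 111.4 m.
Far limit Df = s·(H − f)/(H − s) = 10600 × (111381.9 − 155) / (111381.9 − 10600) = 10600 × 111226.9 / 100781.9 ≈ 11699 mm ≈ 11.7 m.

11.7 m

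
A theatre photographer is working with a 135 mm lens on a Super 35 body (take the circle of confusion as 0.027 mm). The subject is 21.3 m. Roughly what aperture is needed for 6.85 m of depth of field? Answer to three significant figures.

Write h = H − f = f²/(N·c). The thin-lens limits are Dn = s·h/(h + (s−f)) and Df = s·h/(h − (s−f)), so DoF = Df − Dn = 2·s·(s−f)·h / (h² − (s−f)²).
That is a quadratic in h: DoF·h² − 2·s·(s−f)·h − DoF·(s−f)² = 0 ⇒ h = (s−f)·(s + √(s² + DoF²)) / DoF = 21165 × (21300 + √(21300² + 6850²)) / 6850 = 21165 × (21300 + 22374.4) / 6850 ≈ 134944 mm.
Then N = f²/(c·h) = 135² / (0.027 × 134944) = 18225 / 3643.5 ≈ 5.

f/5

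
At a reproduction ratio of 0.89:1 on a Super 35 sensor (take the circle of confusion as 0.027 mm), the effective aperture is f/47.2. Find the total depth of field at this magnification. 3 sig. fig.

At magnification m, DoF ≈ 2·N_eff·c/m² = 2 × 47.2 × 0.027 / 0.89² = 2.549 / 0.7921 ≈ 3.22 mm.

3.22 mm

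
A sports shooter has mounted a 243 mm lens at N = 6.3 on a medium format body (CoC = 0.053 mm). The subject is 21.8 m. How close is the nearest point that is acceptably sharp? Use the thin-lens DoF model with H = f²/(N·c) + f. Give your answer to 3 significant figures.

Hyperfocal distance H = f²/(N·c) + f = 243²/(6.3 × 0.053) + 243 = 59049/0.3339 + 243 ≈ 177089.4 mm ≈ 177.1 m.
Near limit Dn = s·(H − f)/(H + s − 2f) = 21800 × (177089.4 − 243) / (177089.4 + 21800 − 2 × 243) = 21800 × 176846.4 / 198403.4 ≈ 19431 mm ≈ 19.4 m.

19.4 m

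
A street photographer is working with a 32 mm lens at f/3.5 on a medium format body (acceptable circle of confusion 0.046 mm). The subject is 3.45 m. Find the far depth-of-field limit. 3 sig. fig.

Hyperfocal distance H = f²/(N·c) + f = 32²/(3.5 × 0.046) + 32 = 1024/0.161 + 32 ≈ 6392.2 mm ≈ 6.392 m.
Far limit Df = s·(H − f)/(H − s) = 3450 × (6392.2 − 32) / (6392.2 − 3450) = 3450 × 6360.2 / 2942.2 ≈ 7457.9 mm ≈ 7.46 m.

7.46 m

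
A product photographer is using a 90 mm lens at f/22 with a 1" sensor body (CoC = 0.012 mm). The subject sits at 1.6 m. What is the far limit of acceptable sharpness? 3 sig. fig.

1.68 m

Hyperfocal distance H = f²/(N·c) + f = 90²/(22 × 0.012) + 90 = 8100/0.264 + 90 ≈ 30771.8 mm ≈ 30.77 m.
Far limit Df = s·(H − f)/(H − s) = 1600 × (30771.8 − 90) / (30771.8 − 1600) = 1600 × 30681.8 / 29171.8 ≈ 1682.8 mm ≈ 1.68 m.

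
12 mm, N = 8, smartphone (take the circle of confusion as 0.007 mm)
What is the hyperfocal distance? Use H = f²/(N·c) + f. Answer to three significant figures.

Hyperfocal distance H = f²/(N·c) + f = 12²/(8 × 0.007) + 12 = 144/0.056 + 12 ≈ 2583.4 mm ≈ 2.58 m.

2.58 m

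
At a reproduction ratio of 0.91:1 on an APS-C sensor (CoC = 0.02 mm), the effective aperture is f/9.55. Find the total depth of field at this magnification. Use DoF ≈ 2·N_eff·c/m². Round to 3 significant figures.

0.461 mm

At magnification m, DoF ≈ 2·N_eff·c/m² = 2 × 9.55 × 0.02 / 0.91² = 0.382 / 0.8281 ≈ 0.461 mm.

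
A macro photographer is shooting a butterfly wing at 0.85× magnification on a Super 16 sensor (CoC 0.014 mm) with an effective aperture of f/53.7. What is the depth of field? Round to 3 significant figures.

2.08 mm

At magnification m, DoF ≈ 2·N_eff·c/m² = 2 × 53.7 × 0.014 / 0.85² = 1.504 / 0.7225 ≈ 2.08 mm.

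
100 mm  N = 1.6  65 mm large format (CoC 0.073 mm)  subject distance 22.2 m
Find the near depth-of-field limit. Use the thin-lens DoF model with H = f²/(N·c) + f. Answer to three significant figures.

17.6 m

Hyperfocal distance H = f²/(N·c) + f = 100²/(1.6 × 0.073) + 100 = 10000/0.1168 + 100 ≈ 85716.4 mm ≈ 85.72 m.
Near limit Dn = s·(H − f)/(H + s − 2f) = 22200 × (85716.4 − 100) / (85716.4 + 22200 − 2 × 100) = 22200 × 85616.4 / 107716.4 ≈ 17645 mm ≈ 17.6 m.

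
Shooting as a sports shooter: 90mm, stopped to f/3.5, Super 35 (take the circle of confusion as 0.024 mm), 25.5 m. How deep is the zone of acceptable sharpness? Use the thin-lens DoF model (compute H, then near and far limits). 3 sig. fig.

14.4 m

Hyperfocal distance H = f²/(N·c) + f = 90²/(3.5 × 0.024) + 90 = 8100/0.084 + 90 ≈ 96518.6 mm ≈ 96.52 m.
Near limit Dn = s·(H − f)/(H + s − 2f) = 25500 × (96518.6 − 90) / (96518.6 + 25500 − 2 × 90) = 25500 × 96428.6 / 121838.6 ≈ 20182 mm.
Far limit Df = s·(H − f)/(H − s) = 25500 × (96518.6 − 90) / (96518.6 − 25500) = 25500 × 96428.6 / 71018.6 ≈ 34624 mm.
Depth of field = Df − Dn = 34624 − 20182 ≈ 14442 mm ≈ 14.4 m.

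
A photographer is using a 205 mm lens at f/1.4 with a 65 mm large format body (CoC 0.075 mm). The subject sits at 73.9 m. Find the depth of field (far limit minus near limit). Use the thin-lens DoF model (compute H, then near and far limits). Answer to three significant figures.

28.2 m

Hyperfocal distance H = f²/(N·c) + f = 205²/(1.4 × 0.075) + 205 = 42025/0.105 + 205 ≈ 400443.1 mm ≈ 400.4 m.
Near limit Dn = s·(H − f)/(H + s − 2f) = 73900 × (400443.1 − 205) / (400443.1 + 73900 − 2 × 205) = 73900 × 400238.1 / 473933.1 ≈ 62409 mm.
Far limit Df = s·(H − f)/(H − s) = 73900 × (400443.1 − 205) / (400443.1 − 73900) = 73900 × 400238.1 / 326543.1 ≈ 90578 mm.
Depth of field = Df − Dn = 90578 − 62409 ≈ 28169 mm ≈ 28.2 m.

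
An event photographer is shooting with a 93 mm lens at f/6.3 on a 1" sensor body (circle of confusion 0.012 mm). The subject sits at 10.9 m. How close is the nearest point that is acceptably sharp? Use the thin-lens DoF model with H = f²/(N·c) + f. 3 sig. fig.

Hyperfocal distance H = f²/(N·c) + f = 93²/(6.3 × 0.012) + 93 = 8649/0.0756 + 93 ≈ 114497.8 mm ≈ 114.5 m.
Near limit Dn = s·(H − f)/(H + s − 2f) = 10900 × (114497.8 − 93) / (114497.8 + 10900 − 2 × 93) = 10900 × 114404.8 / 125211.8 ≈ 9959.2 mm ≈ 9.96 m.

9.96 m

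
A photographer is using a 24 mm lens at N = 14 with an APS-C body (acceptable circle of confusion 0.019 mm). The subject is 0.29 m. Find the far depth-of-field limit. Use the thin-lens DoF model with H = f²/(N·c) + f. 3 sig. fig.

Hyperfocal distance H = f²/(N·c) + f = 24²/(14 × 0.019) + 24 = 576/0.266 + 24 ≈ 2189.4 mm ≈ 2.189 m.
Far limit Df = s·(H − f)/(H − s) = 290 × (2189.4 − 24) / (2189.4 − 290) = 290 × 2165.4 / 1899.4 ≈ 330.61 mm.

331 mm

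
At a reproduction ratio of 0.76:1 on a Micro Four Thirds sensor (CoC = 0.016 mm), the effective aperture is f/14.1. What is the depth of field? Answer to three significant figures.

At magnification m, DoF ≈ 2·N_eff·c/m² = 2 × 14.1 × 0.016 / 0.76² = 0.4512 / 0.5776 ≈ 0.781 mm.

0.781 mm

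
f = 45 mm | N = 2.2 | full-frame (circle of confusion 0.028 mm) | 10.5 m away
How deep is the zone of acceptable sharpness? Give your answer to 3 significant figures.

Hyperfocal distance H = f²/(N·c) + f = 45²/(2.2 × 0.028) + 45 = 2025/0.0616 + 45 ≈ 32918.4 mm ≈ 32.92 m.
Near limit Dn = s·(H − f)/(H + s − 2f) = 10500 × (32918.4 − 45) / (32918.4 + 10500 − 2 × 45) = 10500 × 32873.4 / 43328.4 ≈ 7966.4 mm.
Far limit Df = s·(H − f)/(H − s) = 10500 × (32918.4 − 45) / (32918.4 − 10500) = 10500 × 32873.4 / 22418.4 ≈ 15396.8 mm.
Depth of field = Df − Dn = 15396.8 − 7966.4 ≈ 7430.4 mm ≈ 7.43 m.

7.43 m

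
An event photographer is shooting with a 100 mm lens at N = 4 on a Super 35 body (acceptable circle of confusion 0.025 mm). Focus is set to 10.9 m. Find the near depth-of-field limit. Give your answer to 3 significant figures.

9.84 m

Hyperfocal distance H = f²/(N·c) + f = 100²/(4 × 0.025) + 100 = 10000/0.1 + 100 ≈ 100100.0 mm ≈ 100.1 m.
Near limit Dn = s·(H − f)/(H + s − 2f) = 10900 × (100100.0 − 100) / (100100.0 + 10900 − 2 × 100) = 10900 × 100000.0 / 110800.0 ≈ 9837.5 mm ≈ 9.84 m.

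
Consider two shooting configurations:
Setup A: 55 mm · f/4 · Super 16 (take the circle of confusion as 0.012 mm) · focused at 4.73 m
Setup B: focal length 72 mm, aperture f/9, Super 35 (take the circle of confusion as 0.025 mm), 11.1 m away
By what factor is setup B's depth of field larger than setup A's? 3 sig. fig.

19.5

Setup A: H = 55²/(4×0.012) + 55 ≈ 63075.8 mm; DoF = Df − Dn = 5108.99 − 4403.35 ≈ 705.64 mm.
Setup B: H = 72²/(9×0.025) + 72 ≈ 23112.0 mm; DoF = Df − Dn = 21291 − 7507 ≈ 13784 mm.
Ratio = 13784 / 705.64 ≈ 19.5.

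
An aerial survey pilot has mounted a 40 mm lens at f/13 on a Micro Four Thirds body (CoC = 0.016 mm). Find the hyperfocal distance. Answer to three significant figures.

7.73 m

Hyperfocal distance H = f²/(N·c) + f = 40²/(13 × 0.016) + 40 = 1600/0.208 + 40 ≈ 7732.3 mm ≈ 7.73 m.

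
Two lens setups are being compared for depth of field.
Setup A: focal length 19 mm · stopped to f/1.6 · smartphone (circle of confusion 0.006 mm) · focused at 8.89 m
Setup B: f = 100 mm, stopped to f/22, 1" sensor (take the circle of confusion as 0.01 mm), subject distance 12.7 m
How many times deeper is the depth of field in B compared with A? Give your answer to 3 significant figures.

Setup A: H = 19²/(1.6×0.006) + 19 ≈ 37623.2 mm; DoF = Df − Dn = 11634.7 − 7193.1 ≈ 4441.6 mm.
Setup B: H = 100²/(22×0.01) + 100 ≈ 45554.5 mm; DoF = Df − Dn = 17570.6 − 9943.6 ≈ 7627.0 mm.
Ratio = 7627.0 / 4441.6 ≈ 1.72.

1.72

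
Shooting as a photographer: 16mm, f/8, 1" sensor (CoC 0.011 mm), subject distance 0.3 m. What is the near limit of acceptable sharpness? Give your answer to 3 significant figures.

273 mm

Hyperfocal distance H = f²/(N·c) + f = 16²/(8 × 0.011) + 16 = 256/0.088 + 16 ≈ 2925.1 mm ≈ 2.925 m.
Near limit Dn = s·(H − f)/(H + s − 2f) = 300 × (2925.1 − 16) / (2925.1 + 300 − 2 × 16) = 300 × 2909.1 / 3193.1 ≈ 273.32 mm.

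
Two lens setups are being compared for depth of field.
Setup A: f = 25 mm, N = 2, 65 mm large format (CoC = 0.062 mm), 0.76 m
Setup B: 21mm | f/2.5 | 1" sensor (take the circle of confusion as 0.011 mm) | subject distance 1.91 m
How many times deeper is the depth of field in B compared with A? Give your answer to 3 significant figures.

Setup A: H = 25²/(2×0.062) + 25 ≈ 5065.3 mm; DoF = Df − Dn = 889.75 − 663.28 ≈ 226.47 mm.
Setup B: H = 21²/(2.5×0.011) + 21 ≈ 16057.4 mm; DoF = Df − Dn = 2165.03 − 1708.72 ≈ 456.31 mm.
Ratio = 456.31 / 226.47 ≈ 2.01.

2.01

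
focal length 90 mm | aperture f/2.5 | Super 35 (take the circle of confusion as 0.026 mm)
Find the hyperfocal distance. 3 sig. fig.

Hyperfocal distance H = f²/(N·c) + f = 90²/(2.5 × 0.026) + 90 = 8100/0.065 + 90 ≈ 124705.4 mm ≈ 125 m.

125 m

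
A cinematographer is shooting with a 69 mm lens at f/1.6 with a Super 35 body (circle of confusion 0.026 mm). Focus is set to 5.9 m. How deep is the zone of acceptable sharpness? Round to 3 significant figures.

0.603 m

Hyperfocal distance H = f²/(N·c) + f = 69²/(1.6 × 0.026) + 69 = 4761/0.0416 + 69 ≈ 114516.1 mm ≈ 114.5 m.
Near limit Dn = s·(H − f)/(H + s − 2f) = 5900 × (114516.1 − 69) / (114516.1 + 5900 − 2 × 69) = 5900 × 114447.1 / 120278.1 ≈ 5613.97 mm.
Far limit Df = s·(H − f)/(H − s) = 5900 × (114516.1 − 69) / (114516.1 − 5900) = 5900 × 114447.1 / 108616.1 ≈ 6216.74 mm.
Depth of field = Df − Dn = 6216.74 − 5613.97 ≈ 602.77 mm ≈ 0.603 m.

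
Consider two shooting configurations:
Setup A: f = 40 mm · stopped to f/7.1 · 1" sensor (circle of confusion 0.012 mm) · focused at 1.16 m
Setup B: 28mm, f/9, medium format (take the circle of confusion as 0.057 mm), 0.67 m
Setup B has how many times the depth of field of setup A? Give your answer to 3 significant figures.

4.92

Setup A: H = 40²/(7.1×0.012) + 40 ≈ 18819.3 mm; DoF = Df − Dn = 1233.57 − 1094.71 ≈ 138.86 mm.
Setup B: H = 28²/(9×0.057) + 28 ≈ 1556.3 mm; DoF = Df − Dn = 1155.34 − 471.80 ≈ 683.54 mm.
Ratio = 683.54 / 138.86 ≈ 4.92.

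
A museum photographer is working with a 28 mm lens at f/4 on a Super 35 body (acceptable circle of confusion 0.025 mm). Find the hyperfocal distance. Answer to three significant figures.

7.87 m

Hyperfocal distance H = f²/(N·c) + f = 28²/(4 × 0.025) + 28 = 784/0.1 + 28 ≈ 7868.0 mm ≈ 7.87 m.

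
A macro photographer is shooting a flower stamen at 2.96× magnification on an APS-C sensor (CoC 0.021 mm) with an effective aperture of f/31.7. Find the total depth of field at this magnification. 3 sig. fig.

0.152 mm

At magnification m, DoF ≈ 2·N_eff·c/m² = 2 × 31.7 × 0.021 / 2.96² = 1.331 / 8.762 ≈ 0.152 mm.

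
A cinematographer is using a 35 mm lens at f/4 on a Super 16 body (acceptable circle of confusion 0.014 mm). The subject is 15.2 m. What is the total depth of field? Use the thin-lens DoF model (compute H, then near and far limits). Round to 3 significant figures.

Hyperfocal distance H = f²/(N·c) + f = 35²/(4 × 0.014) + 35 = 1225/0.056 + 35 ≈ 21910.0 mm ≈ 21.91 m.
Near limit Dn = s·(H − f)/(H + s − 2f) = 15200 × (21910.0 − 35) / (21910.0 + 15200 − 2 × 35) = 15200 × 21875.0 / 37040.0 ≈ 8977 mm.
Far limit Df = s·(H − f)/(H − s) = 15200 × (21910.0 − 35) / (21910.0 − 15200) = 15200 × 21875.0 / 6710.0 ≈ 49553 mm.
Depth of field = Df − Dn = 49553 − 8977 ≈ 40576 mm ≈ 40.6 m.

40.6 m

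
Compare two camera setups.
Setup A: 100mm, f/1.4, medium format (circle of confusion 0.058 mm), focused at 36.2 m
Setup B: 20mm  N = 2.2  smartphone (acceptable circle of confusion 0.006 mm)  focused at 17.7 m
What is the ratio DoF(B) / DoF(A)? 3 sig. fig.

1.35

Setup A: H = 100²/(1.4×0.058) + 100 ≈ 123252.7 mm; DoF = Df − Dn = 51212 − 27994 ≈ 23218 mm.
Setup B: H = 20²/(2.2×0.006) + 20 ≈ 30323.0 mm; DoF = Df − Dn = 42491 − 11178 ≈ 31313 mm.
Ratio = 31313 / 23218 ≈ 1.35.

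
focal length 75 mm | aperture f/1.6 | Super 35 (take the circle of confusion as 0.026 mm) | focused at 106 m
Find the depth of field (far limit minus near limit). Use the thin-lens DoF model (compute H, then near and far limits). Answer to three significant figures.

430 m

Hyperfocal distance H = f²/(N·c) + f = 75²/(1.6 × 0.026) + 75 = 5625/0.0416 + 75 ≈ 135291.3 mm ≈ 135.3 m.
Near limit Dn = s·(H − f)/(H + s − 2f) = 106000 × (135291.3 − 75) / (135291.3 + 106000 − 2 × 75) = 106000 × 135216.3 / 241141.3 ≈ 59438 mm.
Far limit Df = s·(H − f)/(H − s) = 106000 × (135291.3 − 75) / (135291.3 − 106000) = 106000 × 135216.3 / 29291.3 ≈ 489323 mm.
Depth of field = Df − Dn = 489323 − 59438 ≈ 429885 mm ≈ 430 m.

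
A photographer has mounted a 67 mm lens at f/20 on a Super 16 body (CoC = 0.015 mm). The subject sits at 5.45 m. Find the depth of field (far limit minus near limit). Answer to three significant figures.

Hyperfocal distance H = f²/(N·c) + f = 67²/(20 × 0.015) + 67 = 4489/0.3 + 67 ≈ 15030.3 mm ≈ 15.03 m.
Near limit Dn = s·(H − f)/(H + s − 2f) = 5450 × (15030.3 − 67) / (15030.3 + 5450 − 2 × 67) = 5450 × 14963.3 / 20346.3 ≈ 4008.1 mm.
Far limit Df = s·(H − f)/(H − s) = 5450 × (15030.3 − 67) / (15030.3 − 5450) = 5450 × 14963.3 / 9580.3 ≈ 8512.2 mm.
Depth of field = Df − Dn = 8512.2 − 4008.1 ≈ 4504.1 mm ≈ 4.50 m.

4.50 m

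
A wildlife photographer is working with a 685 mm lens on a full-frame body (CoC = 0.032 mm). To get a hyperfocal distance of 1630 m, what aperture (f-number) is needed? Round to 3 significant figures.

Rearrange H = f²/(N·c) + f for N: N = f² / ((H − f)·c).
N = 685² / ((1630000 − 685) × 0.032) = 469225 / 52138 ≈ 9.

f/9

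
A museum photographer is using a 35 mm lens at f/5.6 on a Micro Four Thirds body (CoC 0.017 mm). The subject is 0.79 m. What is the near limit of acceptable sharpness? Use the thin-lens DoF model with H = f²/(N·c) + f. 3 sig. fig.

0.746 m

Hyperfocal distance H = f²/(N·c) + f = 35²/(5.6 × 0.017) + 35 = 1225/0.0952 + 35 ≈ 12902.6 mm ≈ 12.90 m.
Near limit Dn = s·(H − f)/(H + s − 2f) = 790 × (12902.6 − 35) / (12902.6 + 790 − 2 × 35) = 790 × 12867.6 / 13622.6 ≈ 746.22 mm ≈ 0.746 m.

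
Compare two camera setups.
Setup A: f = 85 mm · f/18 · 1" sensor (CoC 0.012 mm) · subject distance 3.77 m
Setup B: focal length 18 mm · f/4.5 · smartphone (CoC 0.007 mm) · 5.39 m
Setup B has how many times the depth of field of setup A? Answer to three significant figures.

Setup A: H = 85²/(18×0.012) + 85 ≈ 33534.1 mm; DoF = Df − Dn = 4236.75 − 3395.88 ≈ 840.87 mm.
Setup B: H = 18²/(4.5×0.007) + 18 ≈ 10303.7 mm; DoF = Df − Dn = 11282.7 − 3540.7 ≈ 7742.0 mm.
Ratio = 7742.0 / 840.87 ≈ 9.21.

9.21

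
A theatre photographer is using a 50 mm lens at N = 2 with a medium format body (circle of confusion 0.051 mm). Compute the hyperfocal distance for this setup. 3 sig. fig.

Hyperfocal distance H = f²/(N·c) + f = 50²/(2 × 0.051) + 50 = 2500/0.102 + 50 ≈ 24559.8 mm ≈ 24.6 m.

24.6 m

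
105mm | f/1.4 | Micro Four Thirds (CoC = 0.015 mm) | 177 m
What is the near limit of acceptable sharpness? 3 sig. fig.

132 m

Hyperfocal distance H = f²/(N·c) + f = 105²/(1.4 × 0.015) + 105 = 11025/0.021 + 105 ≈ 525105.0 mm ≈ 525.1 m.
Near limit Dn = s·(H − f)/(H + s − 2f) = 177000 × (525105.0 − 105) / (525105.0 + 177000 − 2 × 105) = 177000 × 525000.0 / 701895.0 ≈ 132392 mm ≈ 132 m.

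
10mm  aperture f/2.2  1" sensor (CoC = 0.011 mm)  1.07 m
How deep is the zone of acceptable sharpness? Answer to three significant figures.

0.588 m

Hyperfocal distance H = f²/(N·c) + f = 10²/(2.2 × 0.011) + 10 = 100/0.0242 + 10 ≈ 4142.2 mm ≈ 4.142 m.
Near limit Dn = s·(H − f)/(H + s − 2f) = 1070 × (4142.2 − 10) / (4142.2 + 1070 − 2 × 10) = 1070 × 4132.2 / 5192.2 ≈ 851.56 mm.
Far limit Df = s·(H − f)/(H − s) = 1070 × (4142.2 − 10) / (4142.2 − 1070) = 1070 × 4132.2 / 3072.2 ≈ 1439.18 mm.
Depth of field = Df − Dn = 1439.18 − 851.56 ≈ 587.62 mm ≈ 0.588 m.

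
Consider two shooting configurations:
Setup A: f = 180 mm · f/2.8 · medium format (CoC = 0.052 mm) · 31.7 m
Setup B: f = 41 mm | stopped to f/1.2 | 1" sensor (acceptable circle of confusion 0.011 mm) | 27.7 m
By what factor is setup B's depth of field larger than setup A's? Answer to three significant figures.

1.38

Setup A: H = 180²/(2.8×0.052) + 180 ≈ 222707.5 mm; DoF = Df − Dn = 36931.1 − 27766.9 ≈ 9164.2 mm.
Setup B: H = 41²/(1.2×0.011) + 41 ≈ 127389.5 mm; DoF = Df − Dn = 35385 − 22757 ≈ 12628 mm.
Ratio = 12628 / 9164.2 ≈ 1.38.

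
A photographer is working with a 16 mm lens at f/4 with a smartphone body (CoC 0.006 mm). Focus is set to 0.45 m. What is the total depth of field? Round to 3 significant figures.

36.7 mm

Hyperfocal distance H = f²/(N·c) + f = 16²/(4 × 0.006) + 16 = 256/0.024 + 16 ≈ 10682.7 mm ≈ 10.68 m.
Near limit Dn = s·(H − f)/(H + s − 2f) = 450 × (10682.7 − 16) / (10682.7 + 450 − 2 × 16) = 450 × 10666.7 / 11100.7 ≈ 432.406 mm.
Far limit Df = s·(H − f)/(H − s) = 450 × (10682.7 − 16) / (10682.7 − 450) = 450 × 10666.7 / 10232.7 ≈ 469.086 mm.
Depth of field = Df − Dn = 469.086 − 432.406 ≈ 36.680 mm.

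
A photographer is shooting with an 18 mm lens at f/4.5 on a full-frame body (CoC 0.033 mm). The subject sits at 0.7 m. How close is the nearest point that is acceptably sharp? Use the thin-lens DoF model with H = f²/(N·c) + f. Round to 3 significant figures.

0.533 m

Hyperfocal distance H = f²/(N·c) + f = 18²/(4.5 × 0.033) + 18 = 324/0.1485 + 18 ≈ 2199.8 mm ≈ 2.200 m.
Near limit Dn = s·(H − f)/(H + s − 2f) = 700 × (2199.8 − 18) / (2199.8 + 700 − 2 × 18) = 700 × 2181.8 / 2863.8 ≈ 533.30 mm ≈ 0.533 m.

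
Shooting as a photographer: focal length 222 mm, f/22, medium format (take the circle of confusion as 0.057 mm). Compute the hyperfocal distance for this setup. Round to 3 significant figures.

39.5 m

Hyperfocal distance H = f²/(N·c) + f = 222²/(22 × 0.057) + 222 = 49284/1.254 + 222 ≈ 39523.4 mm ≈ 39.5 m.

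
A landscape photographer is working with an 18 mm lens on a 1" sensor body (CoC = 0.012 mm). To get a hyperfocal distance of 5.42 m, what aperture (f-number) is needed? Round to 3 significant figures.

f/5

Rearrange H = f²/(N·c) + f for N: N = f² / ((H − f)·c).
N = 18² / ((5420 − 18) × 0.012) = 324 / 64.82 ≈ 5.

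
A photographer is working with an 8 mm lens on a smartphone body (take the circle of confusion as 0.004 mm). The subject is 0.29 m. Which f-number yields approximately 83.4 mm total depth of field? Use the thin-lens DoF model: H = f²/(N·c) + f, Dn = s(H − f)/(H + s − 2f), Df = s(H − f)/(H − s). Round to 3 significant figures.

f/8

Write h = H − f = f²/(N·c). The thin-lens limits are Dn = s·h/(h + (s−f)) and Df = s·h/(h − (s−f)), so DoF = Df − Dn = 2·s·(s−f)·h / (h² − (s−f)²).
That is a quadratic in h: DoF·h² − 2·s·(s−f)·h − DoF·(s−f)² = 0 ⇒ h = (s−f)·(s + √(s² + DoF²)) / DoF = 282 × (290 + √(290² + 83.4²)) / 83.4 = 282 × (290 + 301.754) / 83.4 ≈ 2000.9 mm.
Then N = f²/(c·h) = 8² / (0.004 × 2000.9) = 64 / 8.0036 ≈ 8.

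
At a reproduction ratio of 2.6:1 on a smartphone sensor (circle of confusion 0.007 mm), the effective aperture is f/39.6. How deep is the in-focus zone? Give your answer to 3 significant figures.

At magnification m, DoF ≈ 2·N_eff·c/m² = 2 × 39.6 × 0.007 / 2.6² = 0.5544 / 6.76 ≈ 0.082 mm.

0.0820 mm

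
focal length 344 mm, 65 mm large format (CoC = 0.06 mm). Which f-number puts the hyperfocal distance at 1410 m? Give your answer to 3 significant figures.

f/1.40

Rearrange H = f²/(N·c) + f for N: N = f² / ((H − f)·c).
N = 344² / ((1410000 − 344) × 0.06) = 118336 / 84579 ≈ 1.40.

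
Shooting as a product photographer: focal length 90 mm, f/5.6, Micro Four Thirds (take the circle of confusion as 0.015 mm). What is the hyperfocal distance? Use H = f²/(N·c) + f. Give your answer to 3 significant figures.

Hyperfocal distance H = f²/(N·c) + f = 90²/(5.6 × 0.015) + 90 = 8100/0.084 + 90 ≈ 96518.6 mm ≈ 96.5 m.

96.5 m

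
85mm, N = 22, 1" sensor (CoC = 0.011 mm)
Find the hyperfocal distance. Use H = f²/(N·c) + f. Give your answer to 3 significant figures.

29.9 m

Hyperfocal distance H = f²/(N·c) + f = 85²/(22 × 0.011) + 85 = 7225/0.242 + 85 ≈ 29940.4 mm ≈ 29.9 m.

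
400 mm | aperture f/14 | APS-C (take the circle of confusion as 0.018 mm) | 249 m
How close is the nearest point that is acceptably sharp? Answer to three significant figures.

Hyperfocal distance H = f²/(N·c) + f = 400²/(14 × 0.018) + 400 = 160000/0.252 + 400 ≈ 635320.6 mm ≈ 635.3 m.
Near limit Dn = s·(H − f)/(H + s − 2f) = 249000 × (635320.6 − 400) / (635320.6 + 249000 − 2 × 400) = 249000 × 634920.6 / 883520.6 ≈ 178938 mm ≈ 179 m.

179 m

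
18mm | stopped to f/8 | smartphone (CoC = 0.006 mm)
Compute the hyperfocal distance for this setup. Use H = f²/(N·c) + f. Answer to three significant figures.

Hyperfocal distance H = f²/(N·c) + f = 18²/(8 × 0.006) + 18 = 324/0.048 + 18 ≈ 6768.0 mm ≈ 6.77 m.

6.77 m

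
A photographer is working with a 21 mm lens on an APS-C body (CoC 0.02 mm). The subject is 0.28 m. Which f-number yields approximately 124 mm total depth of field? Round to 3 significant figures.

f/18

Write h = H − f = f²/(N·c). The thin-lens limits are Dn = s·h/(h + (s−f)) and Df = s·h/(h − (s−f)), so DoF = Df − Dn = 2·s·(s−f)·h / (h² − (s−f)²).
That is a quadratic in h: DoF·h² − 2·s·(s−f)·h − DoF·(s−f)² = 0 ⇒ h = (s−f)·(s + √(s² + DoF²)) / DoF = 259 × (280 + √(280² + 124²)) / 124 = 259 × (280 + 306.229) / 124 ≈ 1224.5 mm.
Then N = f²/(c·h) = 21² / (0.02 × 1224.5) = 441 / 24.489 ≈ 18.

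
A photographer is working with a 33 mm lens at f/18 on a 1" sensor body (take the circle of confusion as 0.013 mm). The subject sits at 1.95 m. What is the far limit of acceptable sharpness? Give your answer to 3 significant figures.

3.32 m

Hyperfocal distance H = f²/(N·c) + f = 33²/(18 × 0.013) + 33 = 1089/0.234 + 33 ≈ 4686.8 mm ≈ 4.687 m.
Far limit Df = s·(H − f)/(H − s) = 1950 × (4686.8 − 33) / (4686.8 − 1950) = 1950 × 4653.8 / 2736.8 ≈ 3315.9 mm ≈ 3.32 m.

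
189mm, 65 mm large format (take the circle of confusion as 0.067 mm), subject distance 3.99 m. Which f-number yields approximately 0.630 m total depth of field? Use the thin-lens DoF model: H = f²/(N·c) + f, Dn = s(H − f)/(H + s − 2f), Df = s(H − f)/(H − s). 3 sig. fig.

Write h = H − f = f²/(N·c). The thin-lens limits are Dn = s·h/(h + (s−f)) and Df = s·h/(h − (s−f)), so DoF = Df − Dn = 2·s·(s−f)·h / (h² − (s−f)²).
That is a quadratic in h: DoF·h² − 2·s·(s−f)·h − DoF·(s−f)² = 0 ⇒ h = (s−f)·(s + √(s² + DoF²)) / DoF = 3801 × (3990 + √(3990² + 630²)) / 630 = 3801 × (3990 + 4039.43) / 630 ≈ 48444 mm.
Then N = f²/(c·h) = 189² / (0.067 × 48444) = 35721 / 3245.8 ≈ 11.

f/11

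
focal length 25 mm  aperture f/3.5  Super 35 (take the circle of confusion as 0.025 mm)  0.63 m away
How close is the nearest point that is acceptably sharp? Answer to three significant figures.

0.581 m

Hyperfocal distance H = f²/(N·c) + f = 25²/(3.5 × 0.025) + 25 = 625/0.0875 + 25 ≈ 7167.9 mm ≈ 7.168 m.
Near limit Dn = s·(H − f)/(H + s − 2f) = 630 × (7167.9 − 25) / (7167.9 + 630 − 2 × 25) = 630 × 7142.9 / 7747.9 ≈ 580.81 mm ≈ 0.581 m.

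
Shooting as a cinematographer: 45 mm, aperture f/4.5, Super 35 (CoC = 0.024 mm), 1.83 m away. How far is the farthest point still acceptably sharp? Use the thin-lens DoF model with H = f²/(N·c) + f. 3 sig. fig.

Hyperfocal distance H = f²/(N·c) + f = 45²/(4.5 × 0.024) + 45 = 2025/0.108 + 45 ≈ 18795.0 mm ≈ 18.80 m.
Far limit Df = s·(H − f)/(H − s) = 1830 × (18795.0 − 45) / (18795.0 − 1830) = 1830 × 18750.0 / 16965.0 ≈ 2022.5 mm ≈ 2.02 m.

2.02 m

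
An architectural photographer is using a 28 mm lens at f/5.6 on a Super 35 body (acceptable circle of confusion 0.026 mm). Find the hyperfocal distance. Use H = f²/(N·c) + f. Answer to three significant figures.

5.41 m

Hyperfocal distance H = f²/(N·c) + f = 28²/(5.6 × 0.026) + 28 = 784/0.1456 + 28 ≈ 5412.6 mm ≈ 5.41 m.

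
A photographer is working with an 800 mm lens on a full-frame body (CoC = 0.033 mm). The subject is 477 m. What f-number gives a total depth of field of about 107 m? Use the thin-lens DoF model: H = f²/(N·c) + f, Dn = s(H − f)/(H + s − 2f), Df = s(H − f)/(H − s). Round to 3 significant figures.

f/4.51

Write h = H − f = f²/(N·c). The thin-lens limits are Dn = s·h/(h + (s−f)) and Df = s·h/(h − (s−f)), so DoF = Df − Dn = 2·s·(s−f)·h / (h² − (s−f)²).
That is a quadratic in h: DoF·h² − 2·s·(s−f)·h − DoF·(s−f)² = 0 ⇒ h = (s−f)·(s + √(s² + DoF²)) / DoF = 476200 × (477000 + √(477000² + 107000²)) / 107000 = 476200 × (477000 + 488854) / 107000 ≈ 4298501 mm.
Then N = f²/(c·h) = 800² / (0.033 × 4298501) = 640000 / 141851 ≈ 4.51.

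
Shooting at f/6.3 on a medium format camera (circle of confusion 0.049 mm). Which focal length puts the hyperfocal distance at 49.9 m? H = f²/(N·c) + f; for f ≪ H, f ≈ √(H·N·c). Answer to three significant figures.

124 mm

From H = f²/(N·c) + f, with f ≪ H: f ≈ √(H·N·c) = √(49900 × 6.3 × 0.049) = √15404 ≈ 124.1 mm.
The +f correction barely moves this — solving exactly, f² + N·c·f − N·c·H = 0 ⇒ f = (−N·c + √((N·c)² + 4·N·c·H))/2 = (−0.3087 + √61617)/2 ≈ 123.96 mm, so f ≈ 124 mm.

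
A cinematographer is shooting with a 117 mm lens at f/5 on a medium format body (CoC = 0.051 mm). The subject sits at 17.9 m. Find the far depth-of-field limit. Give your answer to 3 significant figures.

26.8 m

Hyperfocal distance H = f²/(N·c) + f = 117²/(5 × 0.051) + 117 = 13689/0.255 + 117 ≈ 53799.4 mm ≈ 53.80 m.
Far limit Df = s·(H − f)/(H − s) = 17900 × (53799.4 − 117) / (53799.4 − 17900) = 17900 × 53682.4 / 35899.4 ≈ 26767 mm ≈ 26.8 m.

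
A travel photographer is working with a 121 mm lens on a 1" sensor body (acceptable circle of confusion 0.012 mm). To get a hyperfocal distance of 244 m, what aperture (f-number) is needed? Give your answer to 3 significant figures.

f/5

Rearrange H = f²/(N·c) + f for N: N = f² / ((H − f)·c).
N = 121² / ((244000 − 121) × 0.012) = 14641 / 2927 ≈ 5.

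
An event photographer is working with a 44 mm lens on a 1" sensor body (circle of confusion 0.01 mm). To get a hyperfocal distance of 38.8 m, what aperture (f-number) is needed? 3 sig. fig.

f/5

Rearrange H = f²/(N·c) + f for N: N = f² / ((H − f)·c).
N = 44² / ((38800 − 44) × 0.01) = 1936 / 387.6 ≈ 5.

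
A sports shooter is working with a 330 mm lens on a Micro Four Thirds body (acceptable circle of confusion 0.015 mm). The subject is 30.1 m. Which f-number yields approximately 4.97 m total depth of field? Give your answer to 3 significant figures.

f/20

Write h = H − f = f²/(N·c). The thin-lens limits are Dn = s·h/(h + (s−f)) and Df = s·h/(h − (s−f)), so DoF = Df − Dn = 2·s·(s−f)·h / (h² − (s−f)²).
That is a quadratic in h: DoF·h² − 2·s·(s−f)·h − DoF·(s−f)² = 0 ⇒ h = (s−f)·(s + √(s² + DoF²)) / DoF = 29770 × (30100 + √(30100² + 4970²)) / 4970 = 29770 × (30100 + 30507.6) / 4970 ≈ 363036 mm.
Then N = f²/(c·h) = 330² / (0.015 × 363036) = 108900 / 5445.5 ≈ 20.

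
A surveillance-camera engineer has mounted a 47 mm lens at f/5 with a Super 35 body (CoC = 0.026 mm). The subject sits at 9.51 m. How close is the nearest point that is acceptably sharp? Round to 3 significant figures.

6.11 m

Hyperfocal distance H = f²/(N·c) + f = 47²/(5 × 0.026) + 47 = 2209/0.13 + 47 ≈ 17039.3 mm ≈ 17.04 m.
Near limit Dn = s·(H − f)/(H + s − 2f) = 9510 × (17039.3 − 47) / (17039.3 + 9510 − 2 × 47) = 9510 × 16992.3 / 26455.3 ≈ 6108.3 mm ≈ 6.11 m.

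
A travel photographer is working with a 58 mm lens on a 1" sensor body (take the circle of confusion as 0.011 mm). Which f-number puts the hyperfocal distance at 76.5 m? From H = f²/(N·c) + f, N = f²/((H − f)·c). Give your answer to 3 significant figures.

f/4

Rearrange H = f²/(N·c) + f for N: N = f² / ((H − f)·c).
N = 58² / ((76500 − 58) × 0.011) = 3364 / 840.9 ≈ 4.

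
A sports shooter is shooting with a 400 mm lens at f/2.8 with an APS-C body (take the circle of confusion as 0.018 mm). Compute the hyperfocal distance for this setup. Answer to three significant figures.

3180 m

Hyperfocal distance H = f²/(N·c) + f = 400²/(2.8 × 0.018) + 400 = 160000/0.0504 + 400 ≈ 3175003.2 mm ≈ 3180 m.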